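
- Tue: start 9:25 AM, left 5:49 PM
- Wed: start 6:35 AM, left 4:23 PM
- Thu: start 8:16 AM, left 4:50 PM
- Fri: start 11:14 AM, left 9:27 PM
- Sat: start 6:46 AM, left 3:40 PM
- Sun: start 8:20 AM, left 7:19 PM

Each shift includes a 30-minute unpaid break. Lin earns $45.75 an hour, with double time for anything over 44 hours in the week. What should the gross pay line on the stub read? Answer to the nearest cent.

$2915.80

Tue: 9:25 AM–5:49 PM = 8 h 24 min; less 30 min break → 7 h 54 min
Wed: 6:35 AM–4:23 PM = 9 h 48 min; less 30 min break → 9 h 18 min
Thu: 8:16 AM–4:50 PM = 8 h 34 min; less 30 min break → 8 h 4 min
Fri: 11:14 AM–9:27 PM = 10 h 13 min; less 30 min break → 9 h 43 min
Sat: 6:46 AM–3:40 PM = 8 h 54 min; less 30 min break → 8 h 24 min
Sun: 8:20 AM–7:19 PM = 10 h 59 min; less 30 min break → 10 h 29 min
Total worked: 53 h 52 min = 3232 min.
Regular 44 h 0 min = 2640 min at $45.75/h; overtime 9 h 52 min = 592 min at $91.50/h.
Pay = (2640 × $45.75 + 592 × $91.50) ÷ 60 = $2915.80.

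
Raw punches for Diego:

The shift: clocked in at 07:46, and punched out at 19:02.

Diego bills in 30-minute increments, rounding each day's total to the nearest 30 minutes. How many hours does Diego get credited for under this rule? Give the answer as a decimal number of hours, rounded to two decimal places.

The shift: 07:46–19:02 = 11 h 16 min → rounds to 11 h 30 min

11.50 hours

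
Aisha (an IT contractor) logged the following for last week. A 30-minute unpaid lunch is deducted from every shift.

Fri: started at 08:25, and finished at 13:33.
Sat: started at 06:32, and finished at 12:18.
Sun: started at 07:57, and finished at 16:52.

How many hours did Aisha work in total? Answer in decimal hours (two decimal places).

18.32 hours

Fri: 08:25–13:33 = 5 h 8 min; less 30 min break → 4 h 38 min
Sat: 06:32–12:18 = 5 h 46 min; less 30 min break → 5 h 16 min
Sun: 07:57–16:52 = 8 h 55 min; less 30 min break → 8 h 25 min
Total: 4 h 38 min + 5 h 16 min + 8 h 25 min = 18 h 19 min.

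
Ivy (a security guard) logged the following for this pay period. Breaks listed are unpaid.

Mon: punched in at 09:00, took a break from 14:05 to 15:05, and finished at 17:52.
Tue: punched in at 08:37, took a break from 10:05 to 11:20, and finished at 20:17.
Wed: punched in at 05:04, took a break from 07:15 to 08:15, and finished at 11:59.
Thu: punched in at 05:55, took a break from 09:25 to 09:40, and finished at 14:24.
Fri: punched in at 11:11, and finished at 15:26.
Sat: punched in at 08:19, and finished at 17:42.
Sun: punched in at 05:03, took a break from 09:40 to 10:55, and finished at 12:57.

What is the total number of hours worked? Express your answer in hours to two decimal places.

Mon: 09:00–17:52 = 8 h 52 min; less 60 min break → 7 h 52 min
Tue: 08:37–20:17 = 11 h 40 min; less 75 min break → 10 h 25 min
Wed: 05:04–11:59 = 6 h 55 min; less 60 min break → 5 h 55 min
Thu: 05:55–14:24 = 8 h 29 min; less 15 min break → 8 h 14 min
Fri: 11:11–15:26 = 4 h 15 min
Sat: 08:19–17:42 = 9 h 23 min
Sun: 05:03–12:57 = 7 h 54 min; less 75 min break → 6 h 39 min
Total: 7 h 52 min + 10 h 25 min + 5 h 55 min + 8 h 14 min + 4 h 15 min + 9 h 23 min + 6 h 39 min = 52 h 43 min.

52.72 hours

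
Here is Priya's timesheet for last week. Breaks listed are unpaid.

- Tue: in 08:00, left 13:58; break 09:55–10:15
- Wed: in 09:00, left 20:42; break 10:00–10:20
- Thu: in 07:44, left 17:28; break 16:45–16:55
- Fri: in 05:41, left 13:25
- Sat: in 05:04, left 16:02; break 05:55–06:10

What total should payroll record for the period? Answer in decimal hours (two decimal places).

Tue: 08:00–13:58 = 5 h 58 min; less 20 min break → 5 h 38 min
Wed: 09:00–20:42 = 11 h 42 min; less 20 min break → 11 h 22 min
Thu: 07:44–17:28 = 9 h 44 min; less 10 min break → 9 h 34 min
Fri: 05:41–13:25 = 7 h 44 min
Sat: 05:04–16:02 = 10 h 58 min; less 15 min break → 10 h 43 min
Total: 5 h 38 min + 11 h 22 min + 9 h 34 min + 7 h 44 min + 10 h 43 min = 45 h 1 min.

45.02 hours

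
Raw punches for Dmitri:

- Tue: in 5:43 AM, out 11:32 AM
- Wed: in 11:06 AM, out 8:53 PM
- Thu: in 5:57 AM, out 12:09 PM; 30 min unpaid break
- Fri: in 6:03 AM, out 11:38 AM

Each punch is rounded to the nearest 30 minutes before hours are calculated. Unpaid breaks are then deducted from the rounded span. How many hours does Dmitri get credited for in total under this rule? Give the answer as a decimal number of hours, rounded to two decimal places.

Tue: in 5:43 AM→5:30 AM, out 11:32 AM→11:30 AM; 6 h 0 min
Wed: in 11:06 AM→11:00 AM, out 8:53 PM→9:00 PM; 10 h 0 min
Thu: in 5:57 AM→6:00 AM, out 12:09 PM→12:00 PM; 6 h 0 min − 30 min = 5 h 30 min
Fri: in 6:03 AM→6:00 AM, out 11:38 AM→11:30 AM; 5 h 30 min
Total credited: 27 h 0 min.

27.00 hours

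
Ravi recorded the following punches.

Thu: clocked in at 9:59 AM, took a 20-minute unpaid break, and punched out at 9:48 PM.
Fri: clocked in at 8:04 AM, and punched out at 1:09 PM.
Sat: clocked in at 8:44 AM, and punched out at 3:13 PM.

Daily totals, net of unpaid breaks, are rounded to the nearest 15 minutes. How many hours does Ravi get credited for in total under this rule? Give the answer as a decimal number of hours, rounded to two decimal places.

Thu: 9:59 AM–9:48 PM = 11 h 49 min − 20 min = 11 h 29 min → rounds to 11 h 30 min
Fri: 8:04 AM–1:09 PM = 5 h 5 min → rounds to 5 h 0 min
Sat: 8:44 AM–3:13 PM = 6 h 29 min → rounds to 6 h 30 min
Total credited: 23 h 0 min.

23.00 hours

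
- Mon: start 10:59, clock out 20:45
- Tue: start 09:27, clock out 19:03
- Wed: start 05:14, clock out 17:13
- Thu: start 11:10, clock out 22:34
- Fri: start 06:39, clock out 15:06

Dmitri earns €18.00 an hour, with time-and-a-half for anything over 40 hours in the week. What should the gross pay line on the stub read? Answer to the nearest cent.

Mon: 10:59–20:45 = 9 h 46 min
Tue: 09:27–19:03 = 9 h 36 min
Wed: 05:14–17:13 = 11 h 59 min
Thu: 11:10–22:34 = 11 h 24 min
Fri: 06:39–15:06 = 8 h 27 min
Total worked: 51 h 12 min = 3072 min.
Regular 40 h 0 min = 2400 min at €18.00/h; overtime 11 h 12 min = 672 min at €27.00/h.
Pay = (2400 × €18.00 + 672 × €27.00) ÷ 60 = €1022.40.

€1022.40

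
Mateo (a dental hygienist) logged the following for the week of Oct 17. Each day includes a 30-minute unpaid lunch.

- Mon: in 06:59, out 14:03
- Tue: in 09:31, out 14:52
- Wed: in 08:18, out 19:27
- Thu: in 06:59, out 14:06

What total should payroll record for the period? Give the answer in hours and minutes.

28 h 41 min

Mon: 06:59–14:03 = 7 h 4 min; less 30 min break → 6 h 34 min
Tue: 09:31–14:52 = 5 h 21 min; less 30 min break → 4 h 51 min
Wed: 08:18–19:27 = 11 h 9 min; less 30 min break → 10 h 39 min
Thu: 06:59–14:06 = 7 h 7 min; less 30 min break → 6 h 37 min
Total: 6 h 34 min + 4 h 51 min + 10 h 39 min + 6 h 37 min = 28 h 41 min.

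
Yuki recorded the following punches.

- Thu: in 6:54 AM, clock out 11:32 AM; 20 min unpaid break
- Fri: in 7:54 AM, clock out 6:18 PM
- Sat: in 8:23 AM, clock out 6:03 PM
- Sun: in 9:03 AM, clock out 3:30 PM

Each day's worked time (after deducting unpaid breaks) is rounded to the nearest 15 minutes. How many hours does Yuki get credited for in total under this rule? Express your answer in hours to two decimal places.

Thu: 6:54 AM–11:32 AM = 4 h 38 min − 20 min = 4 h 18 min → rounds to 4 h 15 min
Fri: 7:54 AM–6:18 PM = 10 h 24 min → rounds to 10 h 30 min
Sat: 8:23 AM–6:03 PM = 9 h 40 min → rounds to 9 h 45 min
Sun: 9:03 AM–3:30 PM = 6 h 27 min → rounds to 6 h 30 min
Total credited: 31 h 0 min.

31.00 hours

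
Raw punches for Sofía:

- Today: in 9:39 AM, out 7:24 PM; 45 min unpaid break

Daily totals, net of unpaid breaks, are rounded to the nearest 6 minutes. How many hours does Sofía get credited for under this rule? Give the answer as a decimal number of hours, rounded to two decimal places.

9.00 hours

Today: 9:39 AM–7:24 PM = 9 h 45 min − 45 min = 9 h 0 min → rounds to 9 h 0 min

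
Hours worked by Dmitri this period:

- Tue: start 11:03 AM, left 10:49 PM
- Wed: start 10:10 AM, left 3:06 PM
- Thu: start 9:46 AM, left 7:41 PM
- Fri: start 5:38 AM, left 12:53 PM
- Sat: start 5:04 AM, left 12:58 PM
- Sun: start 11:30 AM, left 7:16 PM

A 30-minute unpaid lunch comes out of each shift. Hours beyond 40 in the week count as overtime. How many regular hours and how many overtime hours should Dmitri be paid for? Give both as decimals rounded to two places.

Regular 40.00 hours, overtime 6.53 hours

Tue: 11:03 AM–10:49 PM = 11 h 46 min; less 30 min break → 11 h 16 min
Wed: 10:10 AM–3:06 PM = 4 h 56 min; less 30 min break → 4 h 26 min
Thu: 9:46 AM–7:41 PM = 9 h 55 min; less 30 min break → 9 h 25 min
Fri: 5:38 AM–12:53 PM = 7 h 15 min; less 30 min break → 6 h 45 min
Sat: 5:04 AM–12:58 PM = 7 h 54 min; less 30 min break → 7 h 24 min
Sun: 11:30 AM–7:16 PM = 7 h 46 min; less 30 min break → 7 h 16 min
Total worked: 46 h 32 min = 46.53 h.
Threshold 40 h → overtime 6 h 32 min, regular 40 h 0 min.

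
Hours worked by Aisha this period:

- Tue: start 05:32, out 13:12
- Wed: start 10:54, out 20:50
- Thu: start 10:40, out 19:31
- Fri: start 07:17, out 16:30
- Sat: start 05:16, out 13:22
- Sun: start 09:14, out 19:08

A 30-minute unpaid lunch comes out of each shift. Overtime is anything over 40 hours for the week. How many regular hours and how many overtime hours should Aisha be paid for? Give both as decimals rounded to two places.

Tue: 05:32–13:12 = 7 h 40 min; less 30 min break → 7 h 10 min
Wed: 10:54–20:50 = 9 h 56 min; less 30 min break → 9 h 26 min
Thu: 10:40–19:31 = 8 h 51 min; less 30 min break → 8 h 21 min
Fri: 07:17–16:30 = 9 h 13 min; less 30 min break → 8 h 43 min
Sat: 05:16–13:22 = 8 h 6 min; less 30 min break → 7 h 36 min
Sun: 09:14–19:08 = 9 h 54 min; less 30 min break → 9 h 24 min
Total worked: 50 h 40 min = 50.67 h.
Threshold 40 h → overtime 10 h 40 min, regular 40 h 0 min.

Regular 40.00 hours, overtime 10.67 hours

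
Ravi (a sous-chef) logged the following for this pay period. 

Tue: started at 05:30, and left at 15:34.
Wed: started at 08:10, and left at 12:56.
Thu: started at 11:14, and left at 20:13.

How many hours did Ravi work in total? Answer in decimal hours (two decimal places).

23.82 hours

Tue: 05:30–15:34 = 10 h 4 min
Wed: 08:10–12:56 = 4 h 46 min
Thu: 11:14–20:13 = 8 h 59 min
Total: 10 h 4 min + 4 h 46 min + 8 h 59 min = 23 h 49 min.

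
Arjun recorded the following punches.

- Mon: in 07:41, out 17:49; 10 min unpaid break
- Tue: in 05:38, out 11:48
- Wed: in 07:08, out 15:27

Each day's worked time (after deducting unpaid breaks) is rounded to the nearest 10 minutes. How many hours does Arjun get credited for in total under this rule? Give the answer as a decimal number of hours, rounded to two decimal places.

24.50 hours

Mon: 07:41–17:49 = 10 h 8 min − 10 min = 9 h 58 min → rounds to 10 h 0 min
Tue: 05:38–11:48 = 6 h 10 min → rounds to 6 h 10 min
Wed: 07:08–15:27 = 8 h 19 min → rounds to 8 h 20 min
Total credited: 24 h 30 min.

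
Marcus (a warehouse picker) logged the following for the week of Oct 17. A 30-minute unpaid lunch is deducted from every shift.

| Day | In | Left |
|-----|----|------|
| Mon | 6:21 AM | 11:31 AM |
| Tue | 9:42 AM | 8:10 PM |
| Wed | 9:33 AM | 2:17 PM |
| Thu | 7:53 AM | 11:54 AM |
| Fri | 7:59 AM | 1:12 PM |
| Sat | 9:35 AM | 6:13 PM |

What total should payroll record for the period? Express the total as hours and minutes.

Mon: 6:21 AM–11:31 AM = 5 h 10 min; less 30 min break → 4 h 40 min
Tue: 9:42 AM–8:10 PM = 10 h 28 min; less 30 min break → 9 h 58 min
Wed: 9:33 AM–2:17 PM = 4 h 44 min; less 30 min break → 4 h 14 min
Thu: 7:53 AM–11:54 AM = 4 h 1 min; less 30 min break → 3 h 31 min
Fri: 7:59 AM–1:12 PM = 5 h 13 min; less 30 min break → 4 h 43 min
Sat: 9:35 AM–6:13 PM = 8 h 38 min; less 30 min break → 8 h 8 min
Total: 4 h 40 min + 9 h 58 min + 4 h 14 min + 3 h 31 min + 4 h 43 min + 8 h 8 min = 35 h 14 min.

35 h 14 min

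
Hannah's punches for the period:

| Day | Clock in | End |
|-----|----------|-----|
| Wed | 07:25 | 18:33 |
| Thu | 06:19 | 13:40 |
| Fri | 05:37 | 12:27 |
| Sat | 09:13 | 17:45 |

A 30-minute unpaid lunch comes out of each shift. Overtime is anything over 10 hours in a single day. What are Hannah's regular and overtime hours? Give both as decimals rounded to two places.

Regular 31.22 hours, overtime 0.63 hours

Wed: 07:25–18:33 = 11 h 8 min; less 30 min break → 10 h 38 min
Thu: 06:19–13:40 = 7 h 21 min; less 30 min break → 6 h 51 min
Fri: 05:37–12:27 = 6 h 50 min; less 30 min break → 6 h 20 min
Sat: 09:13–17:45 = 8 h 32 min; less 30 min break → 8 h 2 min
Wed reg 10 h 0 min / OT 0 h 38 min; Thu reg 6 h 51 min / OT 0 h 0 min; Fri reg 6 h 20 min / OT 0 h 0 min; Sat reg 8 h 2 min / OT 0 h 0 min.
Totals: regular 31 h 13 min, overtime 0 h 38 min.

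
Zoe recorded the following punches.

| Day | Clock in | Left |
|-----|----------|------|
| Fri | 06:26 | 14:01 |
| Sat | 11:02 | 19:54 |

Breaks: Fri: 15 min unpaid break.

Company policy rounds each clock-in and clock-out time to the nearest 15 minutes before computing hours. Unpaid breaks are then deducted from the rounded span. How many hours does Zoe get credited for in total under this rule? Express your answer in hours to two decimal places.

Fri: in 06:26→06:30, out 14:01→14:00; 7 h 30 min − 15 min = 7 h 15 min
Sat: in 11:02→11:00, out 19:54→20:00; 9 h 0 min
Total credited: 16 h 15 min.

16.25 hours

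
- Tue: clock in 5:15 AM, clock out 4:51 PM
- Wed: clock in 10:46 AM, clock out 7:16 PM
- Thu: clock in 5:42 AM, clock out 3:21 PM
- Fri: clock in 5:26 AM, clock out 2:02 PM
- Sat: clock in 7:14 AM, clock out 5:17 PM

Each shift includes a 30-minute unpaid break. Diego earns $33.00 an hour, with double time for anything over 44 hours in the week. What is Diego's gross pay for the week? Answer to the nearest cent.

Tue: 5:15 AM–4:51 PM = 11 h 36 min; less 30 min break → 11 h 6 min
Wed: 10:46 AM–7:16 PM = 8 h 30 min; less 30 min break → 8 h 0 min
Thu: 5:42 AM–3:21 PM = 9 h 39 min; less 30 min break → 9 h 9 min
Fri: 5:26 AM–2:02 PM = 8 h 36 min; less 30 min break → 8 h 6 min
Sat: 7:14 AM–5:17 PM = 10 h 3 min; less 30 min break → 9 h 33 min
Total worked: 45 h 54 min = 2754 min.
Regular 44 h 0 min = 2640 min at $33.00/h; overtime 1 h 54 min = 114 min at $66.00/h.
Pay = (2640 × $33.00 + 114 × $66.00) ÷ 60 = $1577.40.

$1577.40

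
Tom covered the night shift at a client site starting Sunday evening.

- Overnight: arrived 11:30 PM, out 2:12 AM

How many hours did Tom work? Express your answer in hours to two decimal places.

Overnight: 11:30 PM → midnight = 0 h 30 min; midnight → 2:12 AM = 2 h 12 min; span 2 h 42 min

2.70 hours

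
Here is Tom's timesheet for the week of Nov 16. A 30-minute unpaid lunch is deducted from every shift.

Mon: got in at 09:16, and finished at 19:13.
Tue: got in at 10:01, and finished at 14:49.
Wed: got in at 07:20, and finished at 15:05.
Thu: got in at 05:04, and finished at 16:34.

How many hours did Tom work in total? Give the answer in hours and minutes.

32 h 0 min

Mon: 09:16–19:13 = 9 h 57 min; less 30 min break → 9 h 27 min
Tue: 10:01–14:49 = 4 h 48 min; less 30 min break → 4 h 18 min
Wed: 07:20–15:05 = 7 h 45 min; less 30 min break → 7 h 15 min
Thu: 05:04–16:34 = 11 h 30 min; less 30 min break → 11 h 0 min
Total: 9 h 27 min + 4 h 18 min + 7 h 15 min + 11 h 0 min = 32 h 0 min.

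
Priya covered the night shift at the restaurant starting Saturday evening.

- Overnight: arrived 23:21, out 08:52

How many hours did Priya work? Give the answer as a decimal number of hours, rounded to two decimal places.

9.52 hours

Overnight: 23:21 → midnight = 0 h 39 min; midnight → 08:52 = 8 h 52 min; span 9 h 31 min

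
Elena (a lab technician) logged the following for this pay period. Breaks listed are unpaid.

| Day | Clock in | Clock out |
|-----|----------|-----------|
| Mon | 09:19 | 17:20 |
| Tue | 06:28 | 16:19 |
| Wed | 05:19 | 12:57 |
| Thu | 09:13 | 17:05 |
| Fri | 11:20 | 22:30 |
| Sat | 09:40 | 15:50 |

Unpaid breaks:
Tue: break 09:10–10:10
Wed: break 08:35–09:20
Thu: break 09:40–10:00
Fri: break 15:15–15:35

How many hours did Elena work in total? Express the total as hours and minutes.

Mon: 09:19–17:20 = 8 h 1 min
Tue: 06:28–16:19 = 9 h 51 min; less 60 min break → 8 h 51 min
Wed: 05:19–12:57 = 7 h 38 min; less 45 min break → 6 h 53 min
Thu: 09:13–17:05 = 7 h 52 min; less 20 min break → 7 h 32 min
Fri: 11:20–22:30 = 11 h 10 min; less 20 min break → 10 h 50 min
Sat: 09:40–15:50 = 6 h 10 min
Total: 8 h 1 min + 8 h 51 min + 6 h 53 min + 7 h 32 min + 10 h 50 min + 6 h 10 min = 48 h 17 min.

48 h 17 min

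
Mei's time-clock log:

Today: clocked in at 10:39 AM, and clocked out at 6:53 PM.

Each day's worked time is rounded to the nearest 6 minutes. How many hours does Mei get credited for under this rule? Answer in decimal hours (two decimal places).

Today: 10:39 AM–6:53 PM = 8 h 14 min → rounds to 8 h 12 min

8.20 hours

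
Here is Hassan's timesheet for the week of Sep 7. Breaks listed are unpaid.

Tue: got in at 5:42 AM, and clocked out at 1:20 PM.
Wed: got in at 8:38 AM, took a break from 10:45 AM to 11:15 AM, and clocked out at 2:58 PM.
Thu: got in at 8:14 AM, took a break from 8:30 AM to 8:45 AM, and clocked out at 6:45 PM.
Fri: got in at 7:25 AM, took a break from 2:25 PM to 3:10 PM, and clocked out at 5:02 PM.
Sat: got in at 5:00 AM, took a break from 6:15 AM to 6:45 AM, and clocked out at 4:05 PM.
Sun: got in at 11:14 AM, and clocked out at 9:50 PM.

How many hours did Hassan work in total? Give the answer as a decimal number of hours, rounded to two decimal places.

Tue: 5:42 AM–1:20 PM = 7 h 38 min
Wed: 8:38 AM–2:58 PM = 6 h 20 min; less 30 min break → 5 h 50 min
Thu: 8:14 AM–6:45 PM = 10 h 31 min; less 15 min break → 10 h 16 min
Fri: 7:25 AM–5:02 PM = 9 h 37 min; less 45 min break → 8 h 52 min
Sat: 5:00 AM–4:05 PM = 11 h 5 min; less 30 min break → 10 h 35 min
Sun: 11:14 AM–9:50 PM = 10 h 36 min
Total: 7 h 38 min + 5 h 50 min + 10 h 16 min + 8 h 52 min + 10 h 35 min + 10 h 36 min = 53 h 47 min.

53.78 hours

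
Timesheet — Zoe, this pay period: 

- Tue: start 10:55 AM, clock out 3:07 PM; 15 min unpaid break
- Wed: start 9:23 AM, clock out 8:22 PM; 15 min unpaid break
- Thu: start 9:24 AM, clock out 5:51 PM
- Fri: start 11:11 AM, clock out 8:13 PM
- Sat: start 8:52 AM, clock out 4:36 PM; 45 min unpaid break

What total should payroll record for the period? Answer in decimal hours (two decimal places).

39.15 hours

Tue: 10:55 AM–3:07 PM = 4 h 12 min; less 15 min break → 3 h 57 min
Wed: 9:23 AM–8:22 PM = 10 h 59 min; less 15 min break → 10 h 44 min
Thu: 9:24 AM–5:51 PM = 8 h 27 min
Fri: 11:11 AM–8:13 PM = 9 h 2 min
Sat: 8:52 AM–4:36 PM = 7 h 44 min; less 45 min break → 6 h 59 min
Total: 3 h 57 min + 10 h 44 min + 8 h 27 min + 9 h 2 min + 6 h 59 min = 39 h 9 min.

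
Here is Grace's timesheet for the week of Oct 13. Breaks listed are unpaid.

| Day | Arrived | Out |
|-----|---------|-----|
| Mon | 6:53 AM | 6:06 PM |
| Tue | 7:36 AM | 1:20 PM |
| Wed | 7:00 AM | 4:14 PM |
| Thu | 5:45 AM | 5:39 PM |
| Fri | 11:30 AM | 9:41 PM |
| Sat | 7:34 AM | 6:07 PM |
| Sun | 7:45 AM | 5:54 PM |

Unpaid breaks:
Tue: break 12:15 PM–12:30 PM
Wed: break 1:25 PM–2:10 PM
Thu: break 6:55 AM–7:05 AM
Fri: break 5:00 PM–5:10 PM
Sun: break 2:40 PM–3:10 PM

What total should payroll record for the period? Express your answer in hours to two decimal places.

Mon: 6:53 AM–6:06 PM = 11 h 13 min
Tue: 7:36 AM–1:20 PM = 5 h 44 min; less 15 min break → 5 h 29 min
Wed: 7:00 AM–4:14 PM = 9 h 14 min; less 45 min break → 8 h 29 min
Thu: 5:45 AM–5:39 PM = 11 h 54 min; less 10 min break → 11 h 44 min
Fri: 11:30 AM–9:41 PM = 10 h 11 min; less 10 min break → 10 h 1 min
Sat: 7:34 AM–6:07 PM = 10 h 33 min
Sun: 7:45 AM–5:54 PM = 10 h 9 min; less 30 min break → 9 h 39 min
Total: 11 h 13 min + 5 h 29 min + 8 h 29 min + 11 h 44 min + 10 h 1 min + 10 h 33 min + 9 h 39 min = 67 h 8 min.

67.13 hours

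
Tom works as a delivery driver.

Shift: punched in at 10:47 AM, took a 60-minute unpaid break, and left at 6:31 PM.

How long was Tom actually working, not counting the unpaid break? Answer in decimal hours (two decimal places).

6.73 hours

Shift: 10:47 AM–6:31 PM = 7 h 44 min; less 60 min break → 6 h 44 min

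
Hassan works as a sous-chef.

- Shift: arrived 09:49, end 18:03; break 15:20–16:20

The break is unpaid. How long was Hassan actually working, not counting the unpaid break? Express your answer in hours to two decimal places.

7.23 hours

Shift: 09:49–18:03 = 8 h 14 min; less 60 min break → 7 h 14 min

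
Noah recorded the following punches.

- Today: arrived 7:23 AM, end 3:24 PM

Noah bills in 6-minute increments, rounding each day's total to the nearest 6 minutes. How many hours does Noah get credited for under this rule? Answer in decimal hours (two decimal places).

8.00 hours

Today: 7:23 AM–3:24 PM = 8 h 1 min → rounds to 8 h 0 min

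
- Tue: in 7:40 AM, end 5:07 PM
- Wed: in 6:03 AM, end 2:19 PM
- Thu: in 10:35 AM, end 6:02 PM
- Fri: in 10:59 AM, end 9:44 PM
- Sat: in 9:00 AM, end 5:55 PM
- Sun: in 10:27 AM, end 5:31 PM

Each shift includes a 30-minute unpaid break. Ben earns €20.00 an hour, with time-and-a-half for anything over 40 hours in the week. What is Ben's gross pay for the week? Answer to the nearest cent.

Tue: 7:40 AM–5:07 PM = 9 h 27 min; less 30 min break → 8 h 57 min
Wed: 6:03 AM–2:19 PM = 8 h 16 min; less 30 min break → 7 h 46 min
Thu: 10:35 AM–6:02 PM = 7 h 27 min; less 30 min break → 6 h 57 min
Fri: 10:59 AM–9:44 PM = 10 h 45 min; less 30 min break → 10 h 15 min
Sat: 9:00 AM–5:55 PM = 8 h 55 min; less 30 min break → 8 h 25 min
Sun: 10:27 AM–5:31 PM = 7 h 4 min; less 30 min break → 6 h 34 min
Total worked: 48 h 54 min = 2934 min.
Regular 40 h 0 min = 2400 min at €20.00/h; overtime 8 h 54 min = 534 min at €30.00/h.
Pay = (2400 × €20.00 + 534 × €30.00) ÷ 60 = €1067.00.

€1067.00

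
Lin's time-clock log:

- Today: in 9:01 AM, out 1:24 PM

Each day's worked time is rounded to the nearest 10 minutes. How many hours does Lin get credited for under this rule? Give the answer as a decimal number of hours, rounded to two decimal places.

4.33 hours

Today: 9:01 AM–1:24 PM = 4 h 23 min → rounds to 4 h 20 min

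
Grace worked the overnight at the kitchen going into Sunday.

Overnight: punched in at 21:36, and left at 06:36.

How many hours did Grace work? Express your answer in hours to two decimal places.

9.00 hours

Overnight: 21:36 → midnight = 2 h 24 min; midnight → 06:36 = 6 h 36 min; span 9 h 0 min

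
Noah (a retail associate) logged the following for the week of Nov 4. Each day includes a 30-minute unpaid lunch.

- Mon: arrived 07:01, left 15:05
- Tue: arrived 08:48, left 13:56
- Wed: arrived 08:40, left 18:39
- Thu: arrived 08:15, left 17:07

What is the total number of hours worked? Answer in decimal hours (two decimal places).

Mon: 07:01–15:05 = 8 h 4 min; less 30 min break → 7 h 34 min
Tue: 08:48–13:56 = 5 h 8 min; less 30 min break → 4 h 38 min
Wed: 08:40–18:39 = 9 h 59 min; less 30 min break → 9 h 29 min
Thu: 08:15–17:07 = 8 h 52 min; less 30 min break → 8 h 22 min
Total: 7 h 34 min + 4 h 38 min + 9 h 29 min + 8 h 22 min = 30 h 3 min.

30.05 hours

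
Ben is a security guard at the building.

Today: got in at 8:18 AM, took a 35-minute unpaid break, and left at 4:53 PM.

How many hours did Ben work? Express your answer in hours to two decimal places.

Today: 8:18 AM–4:53 PM = 8 h 35 min; less 35 min break → 8 h 0 min

8.00 hours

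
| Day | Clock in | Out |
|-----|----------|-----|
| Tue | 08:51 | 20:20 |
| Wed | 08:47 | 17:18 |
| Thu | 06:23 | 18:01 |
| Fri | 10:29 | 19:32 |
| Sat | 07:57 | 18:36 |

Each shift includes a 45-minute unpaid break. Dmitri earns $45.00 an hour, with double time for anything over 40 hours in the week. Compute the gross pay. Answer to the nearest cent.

$2482.50

Tue: 08:51–20:20 = 11 h 29 min; less 45 min break → 10 h 44 min
Wed: 08:47–17:18 = 8 h 31 min; less 45 min break → 7 h 46 min
Thu: 06:23–18:01 = 11 h 38 min; less 45 min break → 10 h 53 min
Fri: 10:29–19:32 = 9 h 3 min; less 45 min break → 8 h 18 min
Sat: 07:57–18:36 = 10 h 39 min; less 45 min break → 9 h 54 min
Total worked: 47 h 35 min = 2855 min.
Regular 40 h 0 min = 2400 min at $45.00/h; overtime 7 h 35 min = 455 min at $90.00/h.
Pay = (2400 × $45.00 + 455 × $90.00) ÷ 60 = $2482.50.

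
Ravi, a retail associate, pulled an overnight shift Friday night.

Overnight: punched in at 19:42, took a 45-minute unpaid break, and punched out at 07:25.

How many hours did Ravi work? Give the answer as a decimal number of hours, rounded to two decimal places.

10.97 hours

Overnight: 19:42 → midnight = 4 h 18 min; midnight → 07:25 = 7 h 25 min; span 11 h 43 min; less 45 min break → 10 h 58 min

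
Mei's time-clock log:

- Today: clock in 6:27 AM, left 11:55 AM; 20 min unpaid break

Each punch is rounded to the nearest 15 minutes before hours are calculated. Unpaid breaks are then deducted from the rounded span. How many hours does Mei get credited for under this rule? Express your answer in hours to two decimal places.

Today: in 6:27 AM→6:30 AM, out 11:55 AM→12:00 PM; 5 h 30 min − 20 min = 5 h 10 min

5.17 hours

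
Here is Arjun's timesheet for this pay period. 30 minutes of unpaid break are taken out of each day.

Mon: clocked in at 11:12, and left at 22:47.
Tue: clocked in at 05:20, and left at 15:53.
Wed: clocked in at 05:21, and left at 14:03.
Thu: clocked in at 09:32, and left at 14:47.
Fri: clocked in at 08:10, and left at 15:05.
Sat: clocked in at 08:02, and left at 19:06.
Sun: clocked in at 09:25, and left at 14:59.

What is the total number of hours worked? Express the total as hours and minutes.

56 h 8 min

Mon: 11:12–22:47 = 11 h 35 min; less 30 min break → 11 h 5 min
Tue: 05:20–15:53 = 10 h 33 min; less 30 min break → 10 h 3 min
Wed: 05:21–14:03 = 8 h 42 min; less 30 min break → 8 h 12 min
Thu: 09:32–14:47 = 5 h 15 min; less 30 min break → 4 h 45 min
Fri: 08:10–15:05 = 6 h 55 min; less 30 min break → 6 h 25 min
Sat: 08:02–19:06 = 11 h 4 min; less 30 min break → 10 h 34 min
Sun: 09:25–14:59 = 5 h 34 min; less 30 min break → 5 h 4 min
Total: 11 h 5 min + 10 h 3 min + 8 h 12 min + 4 h 45 min + 6 h 25 min + 10 h 34 min + 5 h 4 min = 56 h 8 min.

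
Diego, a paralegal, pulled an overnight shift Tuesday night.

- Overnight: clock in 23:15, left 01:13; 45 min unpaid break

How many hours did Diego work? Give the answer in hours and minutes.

Overnight: 23:15 → midnight = 0 h 45 min; midnight → 01:13 = 1 h 13 min; span 1 h 58 min; less 45 min break → 1 h 13 min

1 h 13 min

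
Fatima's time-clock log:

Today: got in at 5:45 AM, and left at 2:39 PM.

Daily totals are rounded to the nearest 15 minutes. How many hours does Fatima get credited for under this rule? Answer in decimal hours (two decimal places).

Today: 5:45 AM–2:39 PM = 8 h 54 min → rounds to 9 h 0 min

9.00 hours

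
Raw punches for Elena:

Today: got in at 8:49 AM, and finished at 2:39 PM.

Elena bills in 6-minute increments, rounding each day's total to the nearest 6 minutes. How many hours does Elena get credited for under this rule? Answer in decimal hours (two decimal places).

Today: 8:49 AM–2:39 PM = 5 h 50 min → rounds to 5 h 48 min

5.80 hours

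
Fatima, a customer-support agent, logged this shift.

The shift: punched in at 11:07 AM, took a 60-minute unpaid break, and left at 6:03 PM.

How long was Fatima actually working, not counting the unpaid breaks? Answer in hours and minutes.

5 h 56 min

The shift: 11:07 AM–6:03 PM = 6 h 56 min; less 60 min break → 5 h 56 min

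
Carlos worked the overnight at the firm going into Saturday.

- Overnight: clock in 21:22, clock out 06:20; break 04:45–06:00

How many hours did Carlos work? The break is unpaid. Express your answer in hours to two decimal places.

7.72 hours

Overnight: 21:22 → midnight = 2 h 38 min; midnight → 06:20 = 6 h 20 min; span 8 h 58 min; less 75 min break → 7 h 43 min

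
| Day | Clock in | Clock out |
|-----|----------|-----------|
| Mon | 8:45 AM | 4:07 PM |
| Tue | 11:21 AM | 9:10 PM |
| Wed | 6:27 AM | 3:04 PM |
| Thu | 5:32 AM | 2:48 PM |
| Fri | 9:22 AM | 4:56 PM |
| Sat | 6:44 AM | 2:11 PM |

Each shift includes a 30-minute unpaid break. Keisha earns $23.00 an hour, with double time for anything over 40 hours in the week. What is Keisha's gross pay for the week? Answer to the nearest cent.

Mon: 8:45 AM–4:07 PM = 7 h 22 min; less 30 min break → 6 h 52 min
Tue: 11:21 AM–9:10 PM = 9 h 49 min; less 30 min break → 9 h 19 min
Wed: 6:27 AM–3:04 PM = 8 h 37 min; less 30 min break → 8 h 7 min
Thu: 5:32 AM–2:48 PM = 9 h 16 min; less 30 min break → 8 h 46 min
Fri: 9:22 AM–4:56 PM = 7 h 34 min; less 30 min break → 7 h 4 min
Sat: 6:44 AM–2:11 PM = 7 h 27 min; less 30 min break → 6 h 57 min
Total worked: 47 h 5 min = 2825 min.
Regular 40 h 0 min = 2400 min at $23.00/h; overtime 7 h 5 min = 425 min at $46.00/h.
Pay = (2400 × $23.00 + 425 × $46.00) ÷ 60 = $1245.83.

$1245.83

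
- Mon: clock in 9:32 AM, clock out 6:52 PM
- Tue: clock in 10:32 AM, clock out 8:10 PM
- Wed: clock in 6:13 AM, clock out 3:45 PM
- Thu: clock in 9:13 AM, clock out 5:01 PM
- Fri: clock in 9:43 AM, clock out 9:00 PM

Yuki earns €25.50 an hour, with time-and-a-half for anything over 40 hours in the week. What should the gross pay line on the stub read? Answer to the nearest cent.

Mon: 9:32 AM–6:52 PM = 9 h 20 min
Tue: 10:32 AM–8:10 PM = 9 h 38 min
Wed: 6:13 AM–3:45 PM = 9 h 32 min
Thu: 9:13 AM–5:01 PM = 7 h 48 min
Fri: 9:43 AM–9:00 PM = 11 h 17 min
Total worked: 47 h 35 min = 2855 min.
Regular 40 h 0 min = 2400 min at €25.50/h; overtime 7 h 35 min = 455 min at €38.25/h.
Pay = (2400 × €25.50 + 455 × €38.25) ÷ 60 = €1310.06.

€1310.06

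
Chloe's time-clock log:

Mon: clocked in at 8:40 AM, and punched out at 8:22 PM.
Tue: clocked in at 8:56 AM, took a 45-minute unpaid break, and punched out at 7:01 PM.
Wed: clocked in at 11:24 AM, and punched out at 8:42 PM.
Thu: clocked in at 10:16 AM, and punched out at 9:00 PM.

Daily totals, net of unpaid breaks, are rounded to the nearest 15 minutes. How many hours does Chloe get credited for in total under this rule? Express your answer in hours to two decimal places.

Mon: 8:40 AM–8:22 PM = 11 h 42 min → rounds to 11 h 45 min
Tue: 8:56 AM–7:01 PM = 10 h 5 min − 45 min = 9 h 20 min → rounds to 9 h 15 min
Wed: 11:24 AM–8:42 PM = 9 h 18 min → rounds to 9 h 15 min
Thu: 10:16 AM–9:00 PM = 10 h 44 min → rounds to 10 h 45 min
Total credited: 41 h 0 min.

41.00 hours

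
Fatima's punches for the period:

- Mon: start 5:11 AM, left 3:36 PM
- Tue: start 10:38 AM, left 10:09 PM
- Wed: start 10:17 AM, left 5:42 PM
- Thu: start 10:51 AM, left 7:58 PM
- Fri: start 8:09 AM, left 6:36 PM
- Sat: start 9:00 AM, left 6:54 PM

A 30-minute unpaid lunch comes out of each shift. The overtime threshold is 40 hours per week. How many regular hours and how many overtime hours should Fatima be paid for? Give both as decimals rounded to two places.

Regular 40.00 hours, overtime 15.82 hours

Mon: 5:11 AM–3:36 PM = 10 h 25 min; less 30 min break → 9 h 55 min
Tue: 10:38 AM–10:09 PM = 11 h 31 min; less 30 min break → 11 h 1 min
Wed: 10:17 AM–5:42 PM = 7 h 25 min; less 30 min break → 6 h 55 min
Thu: 10:51 AM–7:58 PM = 9 h 7 min; less 30 min break → 8 h 37 min
Fri: 8:09 AM–6:36 PM = 10 h 27 min; less 30 min break → 9 h 57 min
Sat: 9:00 AM–6:54 PM = 9 h 54 min; less 30 min break → 9 h 24 min
Total worked: 55 h 49 min = 55.82 h.
Threshold 40 h → overtime 15 h 49 min, regular 40 h 0 min.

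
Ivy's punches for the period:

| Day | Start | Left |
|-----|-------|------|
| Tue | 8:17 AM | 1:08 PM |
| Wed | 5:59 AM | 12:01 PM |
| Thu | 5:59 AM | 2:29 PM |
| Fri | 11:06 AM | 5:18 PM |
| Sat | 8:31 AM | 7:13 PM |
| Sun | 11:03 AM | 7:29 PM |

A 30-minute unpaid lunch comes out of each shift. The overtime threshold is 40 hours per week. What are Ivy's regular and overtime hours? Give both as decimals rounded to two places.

Regular 40.00 hours, overtime 1.72 hours

Tue: 8:17 AM–1:08 PM = 4 h 51 min; less 30 min break → 4 h 21 min
Wed: 5:59 AM–12:01 PM = 6 h 2 min; less 30 min break → 5 h 32 min
Thu: 5:59 AM–2:29 PM = 8 h 30 min; less 30 min break → 8 h 0 min
Fri: 11:06 AM–5:18 PM = 6 h 12 min; less 30 min break → 5 h 42 min
Sat: 8:31 AM–7:13 PM = 10 h 42 min; less 30 min break → 10 h 12 min
Sun: 11:03 AM–7:29 PM = 8 h 26 min; less 30 min break → 7 h 56 min
Total worked: 41 h 43 min = 41.72 h.
Threshold 40 h → overtime 1 h 43 min, regular 40 h 0 min.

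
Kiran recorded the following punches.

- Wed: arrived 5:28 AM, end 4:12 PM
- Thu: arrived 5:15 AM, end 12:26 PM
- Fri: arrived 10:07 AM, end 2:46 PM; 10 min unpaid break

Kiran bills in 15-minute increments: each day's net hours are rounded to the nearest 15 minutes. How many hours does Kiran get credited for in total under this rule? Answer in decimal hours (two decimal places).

Wed: 5:28 AM–4:12 PM = 10 h 44 min → rounds to 10 h 45 min
Thu: 5:15 AM–12:26 PM = 7 h 11 min → rounds to 7 h 15 min
Fri: 10:07 AM–2:46 PM = 4 h 39 min − 10 min = 4 h 29 min → rounds to 4 h 30 min
Total credited: 22 h 30 min.

22.50 hours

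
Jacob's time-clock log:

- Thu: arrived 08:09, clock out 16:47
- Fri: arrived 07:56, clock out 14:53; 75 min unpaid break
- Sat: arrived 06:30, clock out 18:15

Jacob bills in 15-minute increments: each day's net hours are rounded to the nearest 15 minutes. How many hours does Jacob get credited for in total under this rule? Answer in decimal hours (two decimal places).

26.25 hours

Thu: 08:09–16:47 = 8 h 38 min → rounds to 8 h 45 min
Fri: 07:56–14:53 = 6 h 57 min − 75 min = 5 h 42 min → rounds to 5 h 45 min
Sat: 06:30–18:15 = 11 h 45 min → rounds to 11 h 45 min
Total credited: 26 h 15 min.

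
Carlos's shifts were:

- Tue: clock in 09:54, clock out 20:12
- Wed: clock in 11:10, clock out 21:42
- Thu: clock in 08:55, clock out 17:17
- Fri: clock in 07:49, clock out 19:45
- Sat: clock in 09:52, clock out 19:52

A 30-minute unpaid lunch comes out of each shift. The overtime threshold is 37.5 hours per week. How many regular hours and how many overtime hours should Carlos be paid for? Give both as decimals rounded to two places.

Regular 37.50 hours, overtime 11.13 hours

Tue: 09:54–20:12 = 10 h 18 min; less 30 min break → 9 h 48 min
Wed: 11:10–21:42 = 10 h 32 min; less 30 min break → 10 h 2 min
Thu: 08:55–17:17 = 8 h 22 min; less 30 min break → 7 h 52 min
Fri: 07:49–19:45 = 11 h 56 min; less 30 min break → 11 h 26 min
Sat: 09:52–19:52 = 10 h 0 min; less 30 min break → 9 h 30 min
Total worked: 48 h 38 min = 48.63 h.
Threshold 37.5 h → overtime 11 h 8 min, regular 37 h 30 min.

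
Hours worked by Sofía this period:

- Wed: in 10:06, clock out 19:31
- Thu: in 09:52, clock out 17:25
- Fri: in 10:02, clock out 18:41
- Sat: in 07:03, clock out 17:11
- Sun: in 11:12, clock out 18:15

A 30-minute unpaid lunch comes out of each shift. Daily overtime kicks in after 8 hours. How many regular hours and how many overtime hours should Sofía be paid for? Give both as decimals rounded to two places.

Regular 37.60 hours, overtime 2.70 hours

Wed: 10:06–19:31 = 9 h 25 min; less 30 min break → 8 h 55 min
Thu: 09:52–17:25 = 7 h 33 min; less 30 min break → 7 h 3 min
Fri: 10:02–18:41 = 8 h 39 min; less 30 min break → 8 h 9 min
Sat: 07:03–17:11 = 10 h 8 min; less 30 min break → 9 h 38 min
Sun: 11:12–18:15 = 7 h 3 min; less 30 min break → 6 h 33 min
Wed reg 8 h 0 min / OT 0 h 55 min; Thu reg 7 h 3 min / OT 0 h 0 min; Fri reg 8 h 0 min / OT 0 h 9 min; Sat reg 8 h 0 min / OT 1 h 38 min; Sun reg 6 h 33 min / OT 0 h 0 min.
Totals: regular 37 h 36 min, overtime 2 h 42 min.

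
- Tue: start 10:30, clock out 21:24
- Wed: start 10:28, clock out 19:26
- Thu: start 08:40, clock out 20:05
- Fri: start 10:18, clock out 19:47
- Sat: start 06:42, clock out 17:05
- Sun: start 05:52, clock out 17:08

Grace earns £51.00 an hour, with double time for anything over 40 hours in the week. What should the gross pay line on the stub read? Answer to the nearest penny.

£4326.50

Tue: 10:30–21:24 = 10 h 54 min
Wed: 10:28–19:26 = 8 h 58 min
Thu: 08:40–20:05 = 11 h 25 min
Fri: 10:18–19:47 = 9 h 29 min
Sat: 06:42–17:05 = 10 h 23 min
Sun: 05:52–17:08 = 11 h 16 min
Total worked: 62 h 25 min = 3745 min.
Regular 40 h 0 min = 2400 min at £51.00/h; overtime 22 h 25 min = 1345 min at £102.00/h.
Pay = (2400 × £51.00 + 1345 × £102.00) ÷ 60 = £4326.50.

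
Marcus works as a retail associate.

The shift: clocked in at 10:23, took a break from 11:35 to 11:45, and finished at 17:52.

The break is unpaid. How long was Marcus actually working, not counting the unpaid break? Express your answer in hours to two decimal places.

7.32 hours

The shift: 10:23–17:52 = 7 h 29 min; less 10 min break → 7 h 19 min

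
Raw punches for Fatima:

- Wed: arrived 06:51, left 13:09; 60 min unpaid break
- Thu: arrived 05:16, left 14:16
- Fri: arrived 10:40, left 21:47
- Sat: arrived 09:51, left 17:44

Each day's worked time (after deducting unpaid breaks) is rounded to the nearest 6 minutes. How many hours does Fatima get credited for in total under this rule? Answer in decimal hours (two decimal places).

33.30 hours

Wed: 06:51–13:09 = 6 h 18 min − 60 min = 5 h 18 min → rounds to 5 h 18 min
Thu: 05:16–14:16 = 9 h 0 min → rounds to 9 h 0 min
Fri: 10:40–21:47 = 11 h 7 min → rounds to 11 h 6 min
Sat: 09:51–17:44 = 7 h 53 min → rounds to 7 h 54 min
Total credited: 33 h 18 min.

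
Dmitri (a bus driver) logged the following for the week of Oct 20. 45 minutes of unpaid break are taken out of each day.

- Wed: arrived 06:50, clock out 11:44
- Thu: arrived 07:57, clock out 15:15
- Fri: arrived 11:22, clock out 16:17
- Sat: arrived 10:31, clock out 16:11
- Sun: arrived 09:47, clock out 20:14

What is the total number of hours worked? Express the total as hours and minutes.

Wed: 06:50–11:44 = 4 h 54 min; less 45 min break → 4 h 9 min
Thu: 07:57–15:15 = 7 h 18 min; less 45 min break → 6 h 33 min
Fri: 11:22–16:17 = 4 h 55 min; less 45 min break → 4 h 10 min
Sat: 10:31–16:11 = 5 h 40 min; less 45 min break → 4 h 55 min
Sun: 09:47–20:14 = 10 h 27 min; less 45 min break → 9 h 42 min
Total: 4 h 9 min + 6 h 33 min + 4 h 10 min + 4 h 55 min + 9 h 42 min = 29 h 29 min.

29 h 29 min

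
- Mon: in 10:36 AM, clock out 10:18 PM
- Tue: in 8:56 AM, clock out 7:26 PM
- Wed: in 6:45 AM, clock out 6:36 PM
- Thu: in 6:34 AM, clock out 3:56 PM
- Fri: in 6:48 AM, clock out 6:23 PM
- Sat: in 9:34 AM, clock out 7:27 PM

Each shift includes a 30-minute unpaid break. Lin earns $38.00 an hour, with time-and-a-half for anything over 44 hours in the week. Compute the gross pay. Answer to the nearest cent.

$2691.35

Mon: 10:36 AM–10:18 PM = 11 h 42 min; less 30 min break → 11 h 12 min
Tue: 8:56 AM–7:26 PM = 10 h 30 min; less 30 min break → 10 h 0 min
Wed: 6:45 AM–6:36 PM = 11 h 51 min; less 30 min break → 11 h 21 min
Thu: 6:34 AM–3:56 PM = 9 h 22 min; less 30 min break → 8 h 52 min
Fri: 6:48 AM–6:23 PM = 11 h 35 min; less 30 min break → 11 h 5 min
Sat: 9:34 AM–7:27 PM = 9 h 53 min; less 30 min break → 9 h 23 min
Total worked: 61 h 53 min = 3713 min.
Regular 44 h 0 min = 2640 min at $38.00/h; overtime 17 h 53 min = 1073 min at $57.00/h.
Pay = (2640 × $38.00 + 1073 × $57.00) ÷ 60 = $2691.35.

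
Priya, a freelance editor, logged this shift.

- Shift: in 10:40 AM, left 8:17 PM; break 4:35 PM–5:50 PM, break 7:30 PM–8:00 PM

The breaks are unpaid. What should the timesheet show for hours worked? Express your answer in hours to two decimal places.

7.87 hours

Shift: 10:40 AM–8:17 PM = 9 h 37 min; less 105 min break → 7 h 52 min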